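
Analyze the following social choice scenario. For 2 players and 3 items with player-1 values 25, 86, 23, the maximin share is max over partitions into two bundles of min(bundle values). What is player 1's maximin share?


Step 1: Item values = 25, 86, 23
Step 2: Enumerate all 2-bundle partitions and take the smaller bundle:
  Partition 1: {25} vs {86,23} -> bundles 25, 109; min = 25
  Partition 2: {86} vs {25,23} -> bundles 86, 48; min = 48
  Partition 3: {23} vs {25,86} -> bundles 23, 111; min = 23
Step 3: MMS = max(25, 48, 23) = 48

48


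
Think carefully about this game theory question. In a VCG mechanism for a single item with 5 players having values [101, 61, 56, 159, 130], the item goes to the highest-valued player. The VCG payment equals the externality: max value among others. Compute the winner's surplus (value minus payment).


Step 1: The winner is the agent with the highest value: agent 3 with value 159
Step 2: Values of other agents: [101, 61, 56, 130]
Step 3: VCG payment = max of others' values = 130
Step 4: Surplus = 159 - 130 = 29

29


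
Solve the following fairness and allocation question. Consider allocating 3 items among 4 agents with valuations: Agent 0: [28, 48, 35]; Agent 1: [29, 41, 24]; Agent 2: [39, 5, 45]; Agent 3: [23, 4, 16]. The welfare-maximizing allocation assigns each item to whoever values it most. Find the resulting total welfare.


Step 1: For each item, find the maximum value among all agents.
Step 2: Item 0 -> Agent 2 (value 39)
Step 3: Item 1 -> Agent 0 (value 48)
Step 4: Item 2 -> Agent 2 (value 45)
Step 5: Total welfare = 39 + 48 + 45 = 132

132


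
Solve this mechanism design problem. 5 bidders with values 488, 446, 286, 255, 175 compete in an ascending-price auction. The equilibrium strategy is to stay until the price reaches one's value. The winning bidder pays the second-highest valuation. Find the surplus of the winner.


Step 1: Identify the highest value: 488
Step 2: Identify the second-highest value: 446
Step 3: The final price = second-highest value = 446
Step 4: Surplus = 488 - 446 = 42

42


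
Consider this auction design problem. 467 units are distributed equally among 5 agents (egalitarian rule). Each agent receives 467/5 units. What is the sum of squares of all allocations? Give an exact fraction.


Step 1: Each agent's share = 467/5
Step 2: Square of each share = (467/5)^2 = 218089/25
Step 3: Sum of squares = 5 * 218089/25 = 218089/5

218089/5


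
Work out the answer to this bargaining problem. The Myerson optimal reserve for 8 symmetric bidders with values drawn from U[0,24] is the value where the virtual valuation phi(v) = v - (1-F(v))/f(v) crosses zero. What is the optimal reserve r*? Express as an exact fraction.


Step 1: For U[0,24], F(v) = v/24 and f(v) = 1/24
Step 2: phi(v) = v - (1 - v/24)/(1/24) = v - (24 - v) = 2v - 24
Step 3: Set phi(r*) = 0: 2r* - 24 = 0
Step 4: r* = 24/2 = 12 (the number of bidders n = 8 does not enter)

12


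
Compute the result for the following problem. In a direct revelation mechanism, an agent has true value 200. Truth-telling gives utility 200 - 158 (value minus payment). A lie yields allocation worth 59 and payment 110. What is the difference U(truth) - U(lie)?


Step 1: U(truth) = value - payment = 200 - 158 = 42
Step 2: U(lie) = allocation - payment = 59 - 110 = -51
Step 3: IC gap = 42 - (-51) = 93

93


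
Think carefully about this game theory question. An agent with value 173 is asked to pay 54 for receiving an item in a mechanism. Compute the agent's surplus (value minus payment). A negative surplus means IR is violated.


Step 1: Surplus = value - payment = 173 - 54 = 119
Step 2: IR is satisfied (surplus >= 0)

119


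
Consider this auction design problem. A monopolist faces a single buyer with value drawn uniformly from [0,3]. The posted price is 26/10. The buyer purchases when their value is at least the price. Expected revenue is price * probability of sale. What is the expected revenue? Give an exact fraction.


Step 1: Posted price r = 13/5, value support [0,3]
Step 2: P(v >= r) = (3 - 13/5)/3 = 2/15
Step 3: Expected revenue = r * P(v >= r) = 13/5 * 2/15
Step 4: Revenue = 26/75

26/75


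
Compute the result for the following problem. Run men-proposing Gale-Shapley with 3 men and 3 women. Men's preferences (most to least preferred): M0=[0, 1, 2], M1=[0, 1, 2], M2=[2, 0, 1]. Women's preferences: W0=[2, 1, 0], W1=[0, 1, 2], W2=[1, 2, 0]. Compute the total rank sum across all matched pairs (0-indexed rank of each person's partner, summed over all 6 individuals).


Step 1: Run Gale-Shapley (men propose, women hold best offer):
  M0 proposes to W0; she accepts
  M1 proposes to W0; she switches from M0
  M2 proposes to W2; she accepts
  M0 proposes to W1; she accepts
Step 2: Final matching: W0-M1, W1-M0, W2-M2
Step 3: 0-indexed ranks (man's rank of his match, then woman's): 0 + 1 + 1 + 0 + 0 + 1
Step 4: Total rank sum = 3

3


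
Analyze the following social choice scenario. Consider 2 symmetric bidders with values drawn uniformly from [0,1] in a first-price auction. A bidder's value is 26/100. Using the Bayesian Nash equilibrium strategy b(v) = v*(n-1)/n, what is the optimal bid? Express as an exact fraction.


Step 1: The symmetric BNE bidding function is b(v) = v * (n-1) / n
Step 2: Substitute v = 13/50 and n = 2
Step 3: b = 13/50 * 1/2
Step 4: b = 13/100

13/100


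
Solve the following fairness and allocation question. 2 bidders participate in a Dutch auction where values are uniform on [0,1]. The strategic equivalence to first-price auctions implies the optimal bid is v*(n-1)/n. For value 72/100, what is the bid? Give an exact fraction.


Step 1: Dutch auctions are strategically equivalent to first-price auctions
Step 2: The equilibrium bid is b(v) = v*(n-1)/n
Step 3: b = 18/25 * 1/2
Step 4: b = 9/25

9/25


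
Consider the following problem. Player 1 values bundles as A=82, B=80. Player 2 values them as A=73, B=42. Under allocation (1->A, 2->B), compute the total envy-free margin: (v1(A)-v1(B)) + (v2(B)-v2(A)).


Step 1: Player 1's margin = v1(A) - v1(B) = 82 - 80 = 2
Step 2: Player 2's margin = v2(B) - v2(A) = 42 - 73 = -31
Step 3: Total margin = 2 + -31 = -29

-29


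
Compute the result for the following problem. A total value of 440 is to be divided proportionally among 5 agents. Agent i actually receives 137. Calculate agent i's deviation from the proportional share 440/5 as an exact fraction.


Step 1: Proportional share = 440/5 = 88
Step 2: Agent's actual allocation = 137
Step 3: Excess = 137 - 88 = 49

49


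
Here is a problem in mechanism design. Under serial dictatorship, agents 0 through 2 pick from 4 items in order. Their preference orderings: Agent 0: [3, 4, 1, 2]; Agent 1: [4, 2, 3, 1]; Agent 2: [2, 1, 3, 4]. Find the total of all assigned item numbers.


Step 1: Agent 0 picks item 3
Step 2: Agent 1 picks item 4
Step 3: Agent 2 picks item 2
Step 4: Sum = 3 + 4 + 2 = 9

9


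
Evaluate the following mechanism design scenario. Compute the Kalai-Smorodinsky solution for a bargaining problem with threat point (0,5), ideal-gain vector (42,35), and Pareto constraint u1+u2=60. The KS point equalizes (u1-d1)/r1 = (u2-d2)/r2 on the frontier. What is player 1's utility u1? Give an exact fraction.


Step 1: At the KS point, (u1-d1)/r1 = (u2-d2)/r2 = t and u1+u2 = 60
Step 2: u1 = d1 + r1*t and u2 = d2 + r2*t, so (d1 + r1*t) + (d2 + r2*t) = 60
Step 3: t = (60 - 0 - 5)/(42 + 35) = 55/77 = 5/7
Step 4: u1 = d1 + r1*t = 0 + 42 * 5/7 = 30
Step 5: (Check: u2 = d2 + r2*t = 30; u1+u2 = 30 + 30 = 60, on the frontier.)

30


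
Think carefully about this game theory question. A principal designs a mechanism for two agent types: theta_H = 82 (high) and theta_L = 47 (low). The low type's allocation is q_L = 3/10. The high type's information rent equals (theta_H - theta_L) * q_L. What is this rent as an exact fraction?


Step 1: theta_H - theta_L = 82 - 47 = 35
Step 2: Information rent = (theta_H - theta_L) * q_L
Step 3: = 35 * 3/10
Step 4: = 21/2

21/2


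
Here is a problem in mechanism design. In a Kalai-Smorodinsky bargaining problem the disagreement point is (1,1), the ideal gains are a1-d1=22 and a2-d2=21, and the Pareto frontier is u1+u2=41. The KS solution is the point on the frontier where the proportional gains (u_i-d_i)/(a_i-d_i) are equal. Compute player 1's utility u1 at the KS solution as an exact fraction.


Step 1: At the KS point, (u1-d1)/r1 = (u2-d2)/r2 = t and u1+u2 = 41
Step 2: u1 = d1 + r1*t and u2 = d2 + r2*t, so (d1 + r1*t) + (d2 + r2*t) = 41
Step 3: t = (41 - 1 - 1)/(22 + 21) = 39/43
Step 4: u1 = d1 + r1*t = 1 + 22 * 39/43 = 901/43
Step 5: (Check: u2 = d2 + r2*t = 862/43; u1+u2 = 901/43 + 862/43 = 41, on the frontier.)

901/43


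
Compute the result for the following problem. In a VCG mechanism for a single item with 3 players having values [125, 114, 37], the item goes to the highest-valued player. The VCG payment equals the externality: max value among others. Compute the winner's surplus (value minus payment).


Step 1: The winner is the agent with the highest value: agent 0 with value 125
Step 2: Values of other agents: [114, 37]
Step 3: VCG payment = max of others' values = 114
Step 4: Surplus = 125 - 114 = 11

11


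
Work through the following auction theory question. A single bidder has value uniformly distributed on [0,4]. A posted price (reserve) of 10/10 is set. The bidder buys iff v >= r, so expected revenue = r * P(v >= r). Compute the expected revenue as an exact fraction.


Step 1: Posted price r = 1, value support [0,4]
Step 2: P(v >= r) = (4 - 1)/4 = 3/4
Step 3: Expected revenue = r * P(v >= r) = 1 * 3/4
Step 4: Revenue = 3/4

3/4


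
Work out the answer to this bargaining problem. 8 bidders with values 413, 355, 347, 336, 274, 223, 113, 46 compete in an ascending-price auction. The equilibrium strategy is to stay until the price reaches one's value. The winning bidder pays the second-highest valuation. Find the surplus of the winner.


Step 1: Identify the highest value: 413
Step 2: Identify the second-highest value: 355
Step 3: The final price = second-highest value = 355
Step 4: Surplus = 413 - 355 = 58

58


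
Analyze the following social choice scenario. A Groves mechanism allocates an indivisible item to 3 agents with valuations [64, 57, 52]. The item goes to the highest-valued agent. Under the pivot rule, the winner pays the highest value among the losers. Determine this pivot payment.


Step 1: The efficient winner is agent 0 with value 64
Step 2: Other agents' values: [57, 52]
Step 3: Pivot payment = max(others) = 57
Step 4: The winner pays 57

57


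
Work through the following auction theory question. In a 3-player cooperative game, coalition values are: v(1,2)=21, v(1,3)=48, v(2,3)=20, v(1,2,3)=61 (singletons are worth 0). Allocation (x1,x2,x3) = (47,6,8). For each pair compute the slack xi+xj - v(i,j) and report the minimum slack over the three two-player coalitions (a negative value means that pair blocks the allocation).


Step 1: Slack for coalition (1,2): x1+x2 - v12 = 53 - 21 = 32
Step 2: Slack for coalition (1,3): x1+x3 - v13 = 55 - 48 = 7
Step 3: Slack for coalition (2,3): x2+x3 - v23 = 14 - 20 = -6
Step 4: Minimum slack = min(32, 7, -6) = -6, attained by (2,3); coalition (2,3) can block (slack < 0), so the allocation is not in the core

-6


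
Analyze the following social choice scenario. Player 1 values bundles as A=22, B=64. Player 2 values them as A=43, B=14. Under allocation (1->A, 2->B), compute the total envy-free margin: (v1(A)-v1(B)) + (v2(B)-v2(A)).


Step 1: Player 1's margin = v1(A) - v1(B) = 22 - 64 = -42
Step 2: Player 2's margin = v2(B) - v2(A) = 14 - 43 = -29
Step 3: Total margin = -42 + -29 = -71

-71


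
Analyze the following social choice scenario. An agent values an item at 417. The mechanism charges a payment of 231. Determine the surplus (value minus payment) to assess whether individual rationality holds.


Step 1: Surplus = value - payment = 417 - 231 = 186
Step 2: IR is satisfied (surplus >= 0)

186


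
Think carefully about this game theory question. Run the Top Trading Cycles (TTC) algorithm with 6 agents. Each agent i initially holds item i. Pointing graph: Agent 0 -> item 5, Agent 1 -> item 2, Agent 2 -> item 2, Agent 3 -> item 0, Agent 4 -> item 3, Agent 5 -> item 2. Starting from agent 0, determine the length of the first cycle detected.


Step 1: Trace the pointer graph from agent 0: 0 -> 5 -> 2 -> 2
Step 2: A cycle is detected when we revisit agent 2
Step 3: The cycle is: 2 -> 2
Step 4: Cycle length = 1

1


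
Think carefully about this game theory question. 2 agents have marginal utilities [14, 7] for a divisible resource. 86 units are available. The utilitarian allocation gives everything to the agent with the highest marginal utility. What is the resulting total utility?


Step 1: The marginal utilities are [14, 7]
Step 2: The highest marginal utility is 14
Step 3: All 86 units go to that agent
Step 4: Total utility = 14 * 86 = 1204

1204


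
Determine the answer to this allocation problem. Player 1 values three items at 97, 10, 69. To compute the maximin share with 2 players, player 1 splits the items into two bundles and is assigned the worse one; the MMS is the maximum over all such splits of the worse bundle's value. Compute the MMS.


Step 1: Item values = 97, 10, 69
Step 2: Enumerate all 2-bundle partitions and take the smaller bundle:
  Partition 1: {97} vs {10,69} -> bundles 97, 79; min = 79
  Partition 2: {10} vs {97,69} -> bundles 10, 166; min = 10
  Partition 3: {69} vs {97,10} -> bundles 69, 107; min = 69
Step 3: MMS = max(79, 10, 69) = 79

79


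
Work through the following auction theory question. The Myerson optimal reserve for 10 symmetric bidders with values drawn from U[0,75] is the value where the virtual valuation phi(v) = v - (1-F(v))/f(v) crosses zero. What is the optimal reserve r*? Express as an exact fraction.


Step 1: For U[0,75], F(v) = v/75 and f(v) = 1/75
Step 2: phi(v) = v - (1 - v/75)/(1/75) = v - (75 - v) = 2v - 75
Step 3: Set phi(r*) = 0: 2r* - 75 = 0
Step 4: r* = 75/2 (the number of bidders n = 10 does not enter)

75/2


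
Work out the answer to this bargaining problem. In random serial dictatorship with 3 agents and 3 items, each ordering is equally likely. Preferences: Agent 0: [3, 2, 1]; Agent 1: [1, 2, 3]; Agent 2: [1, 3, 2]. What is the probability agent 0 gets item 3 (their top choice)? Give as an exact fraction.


Step 1: Agent 0 wants item 3
Step 2: There are 6 possible orderings of agents
Step 3: In 5 orderings, agent 0 gets item 3
Step 4: Probability = 5/6

5/6


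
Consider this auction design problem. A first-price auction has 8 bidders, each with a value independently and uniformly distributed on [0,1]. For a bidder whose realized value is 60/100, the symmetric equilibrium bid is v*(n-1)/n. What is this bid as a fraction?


Step 1: The symmetric BNE bidding function is b(v) = v * (n-1) / n
Step 2: Substitute v = 3/5 and n = 8
Step 3: b = 3/5 * 7/8
Step 4: b = 21/40

21/40


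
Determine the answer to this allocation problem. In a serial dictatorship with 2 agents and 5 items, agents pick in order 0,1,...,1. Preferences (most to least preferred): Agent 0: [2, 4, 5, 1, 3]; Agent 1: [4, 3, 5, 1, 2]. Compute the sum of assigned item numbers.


Step 1: Agent 0 picks item 2
Step 2: Agent 1 picks item 4
Step 3: Sum = 2 + 4 = 6

6


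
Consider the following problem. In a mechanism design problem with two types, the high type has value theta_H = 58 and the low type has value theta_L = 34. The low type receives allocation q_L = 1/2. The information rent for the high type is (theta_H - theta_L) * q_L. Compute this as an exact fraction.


Step 1: theta_H - theta_L = 58 - 34 = 24
Step 2: Information rent = (theta_H - theta_L) * q_L
Step 3: = 24 * 1/2
Step 4: = 12

12


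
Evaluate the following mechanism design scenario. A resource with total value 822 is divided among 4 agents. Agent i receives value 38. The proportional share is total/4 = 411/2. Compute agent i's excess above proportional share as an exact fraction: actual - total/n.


Step 1: Proportional share = 822/4 = 411/2
Step 2: Agent's actual allocation = 38
Step 3: Excess = 38 - 411/2 = -335/2

-335/2


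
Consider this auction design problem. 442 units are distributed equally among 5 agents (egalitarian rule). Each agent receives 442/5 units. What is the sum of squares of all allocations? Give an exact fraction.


Step 1: Each agent's share = 442/5
Step 2: Square of each share = (442/5)^2 = 195364/25
Step 3: Sum of squares = 5 * 195364/25 = 195364/5

195364/5


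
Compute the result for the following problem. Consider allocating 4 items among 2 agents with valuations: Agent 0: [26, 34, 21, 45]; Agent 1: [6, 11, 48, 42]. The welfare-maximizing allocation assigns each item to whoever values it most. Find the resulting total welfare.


Step 1: For each item, find the maximum value among all agents.
Step 2: Item 0 -> Agent 0 (value 26)
Step 3: Item 1 -> Agent 0 (value 34)
Step 4: Item 2 -> Agent 1 (value 48)
Step 5: Item 3 -> Agent 0 (value 45)
Step 6: Total welfare = 26 + 34 + 48 + 45 = 153

153


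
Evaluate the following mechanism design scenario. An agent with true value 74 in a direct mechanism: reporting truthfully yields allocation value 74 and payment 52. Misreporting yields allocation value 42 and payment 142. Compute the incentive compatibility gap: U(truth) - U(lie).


Step 1: U(truth) = value - payment = 74 - 52 = 22
Step 2: U(lie) = allocation - payment = 42 - 142 = -100
Step 3: IC gap = 22 - (-100) = 122

122


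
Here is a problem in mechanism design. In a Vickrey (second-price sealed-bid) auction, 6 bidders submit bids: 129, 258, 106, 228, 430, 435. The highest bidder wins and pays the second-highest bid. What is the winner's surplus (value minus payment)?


Step 1: Sort bids in descending order: 435, 430, 258, 228, 129, 106
Step 2: The winning bid is the highest: 435
Step 3: The payment equals the second-highest bid: 430
Step 4: Surplus = winner's bid - payment = 435 - 430 = 5

5


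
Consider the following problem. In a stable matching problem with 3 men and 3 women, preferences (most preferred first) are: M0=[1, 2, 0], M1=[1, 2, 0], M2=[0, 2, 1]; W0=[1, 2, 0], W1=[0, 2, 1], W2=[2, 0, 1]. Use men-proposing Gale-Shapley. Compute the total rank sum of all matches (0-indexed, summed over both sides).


Step 1: Run Gale-Shapley (men propose, women hold best offer):
  M0 proposes to W1; she accepts
  M1 proposes to W1; rejected
  M1 proposes to W2; she accepts
  M2 proposes to W0; she accepts
Step 2: Final matching: W0-M2, W1-M0, W2-M1
Step 3: 0-indexed ranks (man's rank of his match, then woman's): 0 + 1 + 0 + 0 + 1 + 2
Step 4: Total rank sum = 4

4


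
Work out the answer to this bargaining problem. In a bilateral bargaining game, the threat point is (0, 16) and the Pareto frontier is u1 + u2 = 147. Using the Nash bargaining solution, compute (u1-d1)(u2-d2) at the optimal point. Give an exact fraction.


Step 1: The Nash solution splits surplus symmetrically above the disagreement point
Step 2: u1 = (total + d1 - d2)/2 = (147 + 0 - 16)/2 = 131/2
Step 3: u2 = (total - d1 + d2)/2 = (147 - 0 + 16)/2 = 163/2
Step 4: Nash product = (131/2 - 0) * (163/2 - 16)
Step 5: = 131/2 * 131/2 = 17161/4

17161/4


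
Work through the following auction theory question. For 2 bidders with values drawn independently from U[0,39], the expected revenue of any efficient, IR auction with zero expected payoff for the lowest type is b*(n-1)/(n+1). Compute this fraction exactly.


Step 1: By Revenue Equivalence, expected revenue = b*(n-1)/(n+1)
Step 2: Substituting n = 2, b = 39
Step 3: Revenue = 39*(2-1)/(2+1) = 39*1/3
Step 4: Revenue = 39/3 = 13

13


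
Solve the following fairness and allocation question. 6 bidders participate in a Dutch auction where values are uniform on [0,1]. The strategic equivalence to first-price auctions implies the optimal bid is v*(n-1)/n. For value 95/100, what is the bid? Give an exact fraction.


Step 1: Dutch auctions are strategically equivalent to first-price auctions
Step 2: The equilibrium bid is b(v) = v*(n-1)/n
Step 3: b = 19/20 * 5/6
Step 4: b = 19/24

19/24


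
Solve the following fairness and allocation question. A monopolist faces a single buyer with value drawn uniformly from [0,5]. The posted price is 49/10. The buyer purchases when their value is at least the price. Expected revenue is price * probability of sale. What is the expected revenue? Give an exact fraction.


Step 1: Posted price r = 49/10, value support [0,5]
Step 2: P(v >= r) = (5 - 49/10)/5 = 1/50
Step 3: Expected revenue = r * P(v >= r) = 49/10 * 1/50
Step 4: Revenue = 49/500

49/500


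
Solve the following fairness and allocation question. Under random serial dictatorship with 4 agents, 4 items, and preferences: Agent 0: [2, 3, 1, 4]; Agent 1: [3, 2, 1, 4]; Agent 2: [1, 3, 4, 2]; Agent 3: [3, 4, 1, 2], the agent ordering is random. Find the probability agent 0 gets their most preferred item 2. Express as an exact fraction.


Step 1: Agent 0 wants item 2
Step 2: There are 24 possible orderings of agents
Step 3: In 20 orderings, agent 0 gets item 2
Step 4: Probability = 20/24 = 5/6

5/6


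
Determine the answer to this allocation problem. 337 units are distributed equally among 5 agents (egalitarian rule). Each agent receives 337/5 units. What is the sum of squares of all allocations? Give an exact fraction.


Step 1: Each agent's share = 337/5
Step 2: Square of each share = (337/5)^2 = 113569/25
Step 3: Sum of squares = 5 * 113569/25 = 113569/5

113569/5


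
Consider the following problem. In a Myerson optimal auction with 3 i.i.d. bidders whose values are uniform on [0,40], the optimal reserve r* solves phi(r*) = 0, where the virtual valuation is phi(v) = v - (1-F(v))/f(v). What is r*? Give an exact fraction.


Step 1: For U[0,40], F(v) = v/40 and f(v) = 1/40
Step 2: phi(v) = v - (1 - v/40)/(1/40) = v - (40 - v) = 2v - 40
Step 3: Set phi(r*) = 0: 2r* - 40 = 0
Step 4: r* = 40/2 = 20 (the number of bidders n = 3 does not enter)

20


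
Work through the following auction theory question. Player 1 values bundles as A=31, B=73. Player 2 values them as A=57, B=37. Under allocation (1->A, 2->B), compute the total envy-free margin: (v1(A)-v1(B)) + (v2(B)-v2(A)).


Step 1: Player 1's margin = v1(A) - v1(B) = 31 - 73 = -42
Step 2: Player 2's margin = v2(B) - v2(A) = 37 - 57 = -20
Step 3: Total margin = -42 + -20 = -62

-62


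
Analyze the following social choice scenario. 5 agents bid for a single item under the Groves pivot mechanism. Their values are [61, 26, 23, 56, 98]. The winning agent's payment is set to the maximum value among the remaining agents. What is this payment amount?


Step 1: The efficient winner is agent 4 with value 98
Step 2: Other agents' values: [61, 26, 23, 56]
Step 3: Pivot payment = max(others) = 61
Step 4: The winner pays 61

61


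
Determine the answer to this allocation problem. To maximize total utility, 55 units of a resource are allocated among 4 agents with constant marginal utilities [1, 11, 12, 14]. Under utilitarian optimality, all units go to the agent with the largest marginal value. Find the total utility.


Step 1: The marginal utilities are [1, 11, 12, 14]
Step 2: The highest marginal utility is 14
Step 3: All 55 units go to that agent
Step 4: Total utility = 14 * 55 = 770

770


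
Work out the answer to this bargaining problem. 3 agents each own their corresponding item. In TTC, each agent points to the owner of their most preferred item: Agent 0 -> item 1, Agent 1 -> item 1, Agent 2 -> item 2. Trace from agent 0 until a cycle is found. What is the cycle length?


Step 1: Trace the pointer graph from agent 0: 0 -> 1 -> 1
Step 2: A cycle is detected when we revisit agent 1
Step 3: The cycle is: 1 -> 1
Step 4: Cycle length = 1

1


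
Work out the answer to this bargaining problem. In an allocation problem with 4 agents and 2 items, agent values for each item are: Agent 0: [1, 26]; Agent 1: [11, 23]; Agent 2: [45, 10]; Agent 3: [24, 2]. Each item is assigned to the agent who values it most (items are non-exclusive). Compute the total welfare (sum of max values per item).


Step 1: For each item, find the maximum value among all agents.
Step 2: Item 0 -> Agent 2 (value 45)
Step 3: Item 1 -> Agent 0 (value 26)
Step 4: Total welfare = 45 + 26 = 71

71


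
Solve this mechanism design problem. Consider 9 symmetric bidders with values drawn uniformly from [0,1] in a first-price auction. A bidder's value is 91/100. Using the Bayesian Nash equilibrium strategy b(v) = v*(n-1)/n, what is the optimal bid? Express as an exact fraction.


Step 1: The symmetric BNE bidding function is b(v) = v * (n-1) / n
Step 2: Substitute v = 91/100 and n = 9
Step 3: b = 91/100 * 8/9
Step 4: b = 182/225

182/225


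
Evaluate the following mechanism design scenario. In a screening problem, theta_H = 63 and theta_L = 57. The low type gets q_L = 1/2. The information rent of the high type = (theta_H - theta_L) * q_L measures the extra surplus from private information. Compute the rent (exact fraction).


Step 1: theta_H - theta_L = 63 - 57 = 6
Step 2: Information rent = (theta_H - theta_L) * q_L
Step 3: = 6 * 1/2
Step 4: = 3

3


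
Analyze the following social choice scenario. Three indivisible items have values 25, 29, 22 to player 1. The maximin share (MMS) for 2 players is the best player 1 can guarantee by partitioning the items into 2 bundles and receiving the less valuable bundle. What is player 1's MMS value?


Step 1: Item values = 25, 29, 22
Step 2: Enumerate all 2-bundle partitions and take the smaller bundle:
  Partition 1: {25} vs {29,22} -> bundles 25, 51; min = 25
  Partition 2: {29} vs {25,22} -> bundles 29, 47; min = 29
  Partition 3: {22} vs {25,29} -> bundles 22, 54; min = 22
Step 3: MMS = max(25, 29, 22) = 29

29


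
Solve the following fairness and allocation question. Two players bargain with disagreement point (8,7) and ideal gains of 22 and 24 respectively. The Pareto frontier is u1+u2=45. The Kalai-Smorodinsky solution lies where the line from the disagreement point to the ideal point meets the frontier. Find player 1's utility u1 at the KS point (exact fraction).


Step 1: At the KS point, (u1-d1)/r1 = (u2-d2)/r2 = t and u1+u2 = 45
Step 2: u1 = d1 + r1*t and u2 = d2 + r2*t, so (d1 + r1*t) + (d2 + r2*t) = 45
Step 3: t = (45 - 8 - 7)/(22 + 24) = 30/46 = 15/23
Step 4: u1 = d1 + r1*t = 8 + 22 * 15/23 = 514/23
Step 5: (Check: u2 = d2 + r2*t = 521/23; u1+u2 = 514/23 + 521/23 = 45, on the frontier.)

514/23


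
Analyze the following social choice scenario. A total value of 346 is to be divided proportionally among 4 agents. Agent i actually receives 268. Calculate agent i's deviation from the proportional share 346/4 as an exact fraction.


Step 1: Proportional share = 346/4 = 173/2
Step 2: Agent's actual allocation = 268
Step 3: Excess = 268 - 173/2 = 363/2

363/2


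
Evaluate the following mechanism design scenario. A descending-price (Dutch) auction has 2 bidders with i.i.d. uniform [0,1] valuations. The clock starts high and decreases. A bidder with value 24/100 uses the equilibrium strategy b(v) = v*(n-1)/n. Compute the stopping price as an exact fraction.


Step 1: Dutch auctions are strategically equivalent to first-price auctions
Step 2: The equilibrium bid is b(v) = v*(n-1)/n
Step 3: b = 6/25 * 1/2
Step 4: b = 3/25

3/25


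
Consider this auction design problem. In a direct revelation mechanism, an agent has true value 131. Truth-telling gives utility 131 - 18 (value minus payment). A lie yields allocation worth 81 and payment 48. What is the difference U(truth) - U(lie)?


Step 1: U(truth) = value - payment = 131 - 18 = 113
Step 2: U(lie) = allocation - payment = 81 - 48 = 33
Step 3: IC gap = 113 - 33 = 80

80


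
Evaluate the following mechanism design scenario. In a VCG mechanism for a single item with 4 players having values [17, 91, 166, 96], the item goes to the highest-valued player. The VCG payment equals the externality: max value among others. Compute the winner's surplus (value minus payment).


Step 1: The winner is the agent with the highest value: agent 2 with value 166
Step 2: Values of other agents: [17, 91, 96]
Step 3: VCG payment = max of others' values = 96
Step 4: Surplus = 166 - 96 = 70

70


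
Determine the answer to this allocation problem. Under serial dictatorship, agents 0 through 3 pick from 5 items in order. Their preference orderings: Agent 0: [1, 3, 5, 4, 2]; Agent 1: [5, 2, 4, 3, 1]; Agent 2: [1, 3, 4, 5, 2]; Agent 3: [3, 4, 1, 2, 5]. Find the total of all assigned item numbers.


Step 1: Agent 0 picks item 1
Step 2: Agent 1 picks item 5
Step 3: Agent 2 picks item 3
Step 4: Agent 3 picks item 4
Step 5: Sum = 1 + 5 + 3 + 4 = 13

13


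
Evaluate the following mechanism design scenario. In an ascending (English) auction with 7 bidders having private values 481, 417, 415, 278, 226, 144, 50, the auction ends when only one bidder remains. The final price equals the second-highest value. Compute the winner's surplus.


Step 1: Identify the highest value: 481
Step 2: Identify the second-highest value: 417
Step 3: The final price = second-highest value = 417
Step 4: Surplus = 481 - 417 = 64

64


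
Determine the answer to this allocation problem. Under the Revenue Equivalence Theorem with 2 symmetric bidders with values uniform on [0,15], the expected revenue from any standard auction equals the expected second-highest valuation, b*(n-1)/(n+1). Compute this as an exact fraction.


Step 1: By Revenue Equivalence, expected revenue = b*(n-1)/(n+1)
Step 2: Substituting n = 2, b = 15
Step 3: Revenue = 15*(2-1)/(2+1) = 15*1/3
Step 4: Revenue = 15/3 = 5

5


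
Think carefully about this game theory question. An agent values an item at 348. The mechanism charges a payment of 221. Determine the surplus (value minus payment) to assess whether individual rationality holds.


Step 1: Surplus = value - payment = 348 - 221 = 127
Step 2: IR is satisfied (surplus >= 0)

127


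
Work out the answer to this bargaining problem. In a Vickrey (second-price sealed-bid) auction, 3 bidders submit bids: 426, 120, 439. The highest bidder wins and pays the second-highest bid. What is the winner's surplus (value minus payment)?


Step 1: Sort bids in descending order: 439, 426, 120
Step 2: The winning bid is the highest: 439
Step 3: The payment equals the second-highest bid: 426
Step 4: Surplus = winner's bid - payment = 439 - 426 = 13

13


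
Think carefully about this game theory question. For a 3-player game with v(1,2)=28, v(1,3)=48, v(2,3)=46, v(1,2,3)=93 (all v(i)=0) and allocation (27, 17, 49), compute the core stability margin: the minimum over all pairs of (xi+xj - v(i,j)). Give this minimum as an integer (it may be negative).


Step 1: Slack for coalition (1,2): x1+x2 - v12 = 44 - 28 = 16
Step 2: Slack for coalition (1,3): x1+x3 - v13 = 76 - 48 = 28
Step 3: Slack for coalition (2,3): x2+x3 - v23 = 66 - 46 = 20
Step 4: Minimum slack = min(16, 28, 20) = 16, attained by (1,2); no pair can gain by deviating, so the allocation is in the core

16


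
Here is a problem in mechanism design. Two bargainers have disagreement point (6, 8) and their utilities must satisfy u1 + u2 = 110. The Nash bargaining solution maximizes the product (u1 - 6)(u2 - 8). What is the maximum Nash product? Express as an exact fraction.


Step 1: The Nash solution splits surplus symmetrically above the disagreement point
Step 2: u1 = (total + d1 - d2)/2 = (110 + 6 - 8)/2 = 54
Step 3: u2 = (total - d1 + d2)/2 = (110 - 6 + 8)/2 = 56
Step 4: Nash product = (54 - 6) * (56 - 8)
Step 5: = 48 * 48 = 2304

2304


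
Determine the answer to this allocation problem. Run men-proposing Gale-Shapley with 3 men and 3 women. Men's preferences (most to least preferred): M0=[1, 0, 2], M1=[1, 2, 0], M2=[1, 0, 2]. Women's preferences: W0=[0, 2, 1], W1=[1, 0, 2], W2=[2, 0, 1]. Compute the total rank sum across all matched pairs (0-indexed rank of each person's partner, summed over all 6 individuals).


Step 1: Run Gale-Shapley (men propose, women hold best offer):
  M0 proposes to W1; she accepts
  M1 proposes to W1; she switches from M0
  M2 proposes to W1; rejected
  M2 proposes to W0; she accepts
  M0 proposes to W0; she switches from M2
  M2 proposes to W2; she accepts
Step 2: Final matching: W0-M0, W1-M1, W2-M2
Step 3: 0-indexed ranks (man's rank of his match, then woman's): 1 + 0 + 0 + 0 + 2 + 0
Step 4: Total rank sum = 3

3


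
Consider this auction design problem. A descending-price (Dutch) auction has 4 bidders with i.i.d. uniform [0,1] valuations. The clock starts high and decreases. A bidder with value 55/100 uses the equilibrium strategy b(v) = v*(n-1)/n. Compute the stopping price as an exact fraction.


Step 1: Dutch auctions are strategically equivalent to first-price auctions
Step 2: The equilibrium bid is b(v) = v*(n-1)/n
Step 3: b = 11/20 * 3/4
Step 4: b = 33/80

33/80


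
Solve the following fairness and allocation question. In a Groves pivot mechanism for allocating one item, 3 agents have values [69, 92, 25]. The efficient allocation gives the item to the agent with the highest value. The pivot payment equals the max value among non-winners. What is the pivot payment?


Step 1: The efficient winner is agent 1 with value 92
Step 2: Other agents' values: [69, 25]
Step 3: Pivot payment = max(others) = 69
Step 4: The winner pays 69

69


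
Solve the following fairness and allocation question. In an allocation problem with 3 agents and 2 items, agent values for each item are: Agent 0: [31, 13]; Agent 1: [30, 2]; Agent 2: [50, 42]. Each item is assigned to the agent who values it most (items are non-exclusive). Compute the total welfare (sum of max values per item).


Step 1: For each item, find the maximum value among all agents.
Step 2: Item 0 -> Agent 2 (value 50)
Step 3: Item 1 -> Agent 2 (value 42)
Step 4: Total welfare = 50 + 42 = 92

92


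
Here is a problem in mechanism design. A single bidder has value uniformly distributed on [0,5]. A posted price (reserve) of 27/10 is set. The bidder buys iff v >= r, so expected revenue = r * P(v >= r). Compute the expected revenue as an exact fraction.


Step 1: Posted price r = 27/10, value support [0,5]
Step 2: P(v >= r) = (5 - 27/10)/5 = 23/50
Step 3: Expected revenue = r * P(v >= r) = 27/10 * 23/50
Step 4: Revenue = 621/500

621/500


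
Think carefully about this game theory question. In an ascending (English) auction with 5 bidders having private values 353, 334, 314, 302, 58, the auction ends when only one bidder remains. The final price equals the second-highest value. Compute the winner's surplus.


Step 1: Identify the highest value: 353
Step 2: Identify the second-highest value: 334
Step 3: The final price = second-highest value = 334
Step 4: Surplus = 353 - 334 = 19

19


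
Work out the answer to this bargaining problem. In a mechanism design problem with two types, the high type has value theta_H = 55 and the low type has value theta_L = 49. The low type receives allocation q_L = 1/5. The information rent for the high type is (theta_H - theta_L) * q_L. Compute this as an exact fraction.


Step 1: theta_H - theta_L = 55 - 49 = 6
Step 2: Information rent = (theta_H - theta_L) * q_L
Step 3: = 6 * 1/5
Step 4: = 6/5

6/5


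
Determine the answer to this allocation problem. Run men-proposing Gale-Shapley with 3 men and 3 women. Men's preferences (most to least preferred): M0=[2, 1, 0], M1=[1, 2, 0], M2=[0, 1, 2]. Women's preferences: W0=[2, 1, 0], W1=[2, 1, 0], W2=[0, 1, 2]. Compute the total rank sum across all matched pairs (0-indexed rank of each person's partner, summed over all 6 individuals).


Step 1: Run Gale-Shapley (men propose, women hold best offer):
  M0 proposes to W2; she accepts
  M1 proposes to W1; she accepts
  M2 proposes to W0; she accepts
Step 2: Final matching: W0-M2, W1-M1, W2-M0
Step 3: 0-indexed ranks (man's rank of his match, then woman's): 0 + 0 + 0 + 1 + 0 + 0
Step 4: Total rank sum = 1

1


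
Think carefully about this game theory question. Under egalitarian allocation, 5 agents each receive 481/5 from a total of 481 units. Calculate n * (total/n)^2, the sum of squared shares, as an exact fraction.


Step 1: Each agent's share = 481/5
Step 2: Square of each share = (481/5)^2 = 231361/25
Step 3: Sum of squares = 5 * 231361/25 = 231361/5

231361/5


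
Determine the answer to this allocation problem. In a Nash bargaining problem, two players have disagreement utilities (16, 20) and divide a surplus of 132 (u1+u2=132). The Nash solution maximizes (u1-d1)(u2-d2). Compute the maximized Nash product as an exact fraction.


Step 1: The Nash solution splits surplus symmetrically above the disagreement point
Step 2: u1 = (total + d1 - d2)/2 = (132 + 16 - 20)/2 = 64
Step 3: u2 = (total - d1 + d2)/2 = (132 - 16 + 20)/2 = 68
Step 4: Nash product = (64 - 16) * (68 - 20)
Step 5: = 48 * 48 = 2304

2304


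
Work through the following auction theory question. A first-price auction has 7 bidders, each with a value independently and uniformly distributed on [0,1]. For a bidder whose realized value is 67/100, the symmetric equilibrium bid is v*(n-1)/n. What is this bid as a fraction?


Step 1: The symmetric BNE bidding function is b(v) = v * (n-1) / n
Step 2: Substitute v = 67/100 and n = 7
Step 3: b = 67/100 * 6/7
Step 4: b = 201/350

201/350


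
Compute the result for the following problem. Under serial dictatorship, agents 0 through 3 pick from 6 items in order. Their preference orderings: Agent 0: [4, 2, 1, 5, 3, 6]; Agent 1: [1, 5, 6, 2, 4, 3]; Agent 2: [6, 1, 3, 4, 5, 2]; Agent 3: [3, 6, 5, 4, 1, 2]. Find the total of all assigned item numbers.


Step 1: Agent 0 picks item 4
Step 2: Agent 1 picks item 1
Step 3: Agent 2 picks item 6
Step 4: Agent 3 picks item 3
Step 5: Sum = 4 + 1 + 6 + 3 = 14

14


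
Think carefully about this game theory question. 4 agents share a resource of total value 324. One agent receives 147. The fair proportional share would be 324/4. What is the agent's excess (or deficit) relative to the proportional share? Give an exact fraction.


Step 1: Proportional share = 324/4 = 81
Step 2: Agent's actual allocation = 147
Step 3: Excess = 147 - 81 = 66

66


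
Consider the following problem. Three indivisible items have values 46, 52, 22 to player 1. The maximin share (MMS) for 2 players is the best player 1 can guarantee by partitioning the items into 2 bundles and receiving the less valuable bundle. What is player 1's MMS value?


Step 1: Item values = 46, 52, 22
Step 2: Enumerate all 2-bundle partitions and take the smaller bundle:
  Partition 1: {46} vs {52,22} -> bundles 46, 74; min = 46
  Partition 2: {52} vs {46,22} -> bundles 52, 68; min = 52
  Partition 3: {22} vs {46,52} -> bundles 22, 98; min = 22
Step 3: MMS = max(46, 52, 22) = 52

52


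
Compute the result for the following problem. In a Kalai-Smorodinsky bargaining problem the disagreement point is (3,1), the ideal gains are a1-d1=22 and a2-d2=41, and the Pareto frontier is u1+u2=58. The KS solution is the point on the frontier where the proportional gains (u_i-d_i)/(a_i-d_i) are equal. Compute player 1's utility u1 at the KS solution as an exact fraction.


Step 1: At the KS point, (u1-d1)/r1 = (u2-d2)/r2 = t and u1+u2 = 58
Step 2: u1 = d1 + r1*t and u2 = d2 + r2*t, so (d1 + r1*t) + (d2 + r2*t) = 58
Step 3: t = (58 - 3 - 1)/(22 + 41) = 54/63 = 6/7
Step 4: u1 = d1 + r1*t = 3 + 22 * 6/7 = 153/7
Step 5: (Check: u2 = d2 + r2*t = 253/7; u1+u2 = 153/7 + 253/7 = 58, on the frontier.)

153/7


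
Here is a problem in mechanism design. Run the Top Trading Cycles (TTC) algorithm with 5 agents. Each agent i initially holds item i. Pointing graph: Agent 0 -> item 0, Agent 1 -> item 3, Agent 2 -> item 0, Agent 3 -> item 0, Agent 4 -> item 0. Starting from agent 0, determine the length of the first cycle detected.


Step 1: Trace the pointer graph from agent 0: 0 -> 0
Step 2: A cycle is detected when we revisit agent 0
Step 3: The cycle is: 0 -> 0
Step 4: Cycle length = 1

1
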